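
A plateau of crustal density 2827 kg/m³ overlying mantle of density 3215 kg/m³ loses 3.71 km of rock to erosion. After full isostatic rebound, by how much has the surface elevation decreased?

0.448 km

Rebound u = e ρ_c/ρ_m = 3.71 km × 2827/3215 = 3.262 km.
Net surface drop = e − u = 3.71 km − 3.262 km = e (ρ_m − ρ_c)/ρ_m = 0.448 km.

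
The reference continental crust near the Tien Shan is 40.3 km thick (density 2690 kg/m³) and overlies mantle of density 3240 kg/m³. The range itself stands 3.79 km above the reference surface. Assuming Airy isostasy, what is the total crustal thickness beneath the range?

Root depth r = h ρ_c / (ρ_m − ρ_c) = 3.79 km × 2690 / 550 = 18.54 km.
Total thickness = T + h + r = 40.3 km + 3.79 km + 18.54 km = 62.6 km.

62.6 km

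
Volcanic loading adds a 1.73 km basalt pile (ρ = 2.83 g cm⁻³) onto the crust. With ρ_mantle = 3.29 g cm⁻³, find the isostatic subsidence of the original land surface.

Subaerial loading: s = t ρ_load / ρ_m.
s = 1.73 km × 2.83/3.29 = 1.49 km.

1.49 km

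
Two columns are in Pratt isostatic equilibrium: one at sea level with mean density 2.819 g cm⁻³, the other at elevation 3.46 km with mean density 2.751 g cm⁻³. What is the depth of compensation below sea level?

ρ_ref D = ρ (D + h) → D (ρ_ref − ρ) = ρ h.
D = ρ h/(ρ_ref − ρ) = 2.751 × 3.46 km/(2.819 − 2.751) = 140 km.

140 km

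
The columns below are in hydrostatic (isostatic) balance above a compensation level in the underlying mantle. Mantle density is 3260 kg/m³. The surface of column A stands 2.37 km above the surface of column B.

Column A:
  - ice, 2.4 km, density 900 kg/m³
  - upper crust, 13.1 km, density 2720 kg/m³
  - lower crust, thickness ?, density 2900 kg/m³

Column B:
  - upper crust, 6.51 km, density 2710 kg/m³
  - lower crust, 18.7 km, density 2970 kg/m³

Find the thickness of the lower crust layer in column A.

11.1 km

Take the compensation level at the base of the deeper column (depth z_c below the surface of column A) and equate Σ ρ_i t_i down to z_c; mantle fills any gap and the z_c terms cancel.
Column A: 2.4×900 + 13.1×2720 + x×2900 + (z_c − 15.5 − x)×3260
Column B: 2.37×0 + 6.51×2710 + 18.7×2970 + (z_c − 2.37 − 25.21)×3260
The z_c×3260 term appears on both sides and cancels. Collect the known terms of each column as K = Σ(ρt)_known − 3260 × (depth of known layers): K_A = 37792 − 3260×15.5 = −12738; K_B = 73181.1 − 3260×(2.37 + 25.21) = −16729.7.
Balance: K_A − x×(3260 − 2900) = K_B, so x = (K_A − K_B)/(3260 − 2900) = 3991.7/360 = 11.1 km.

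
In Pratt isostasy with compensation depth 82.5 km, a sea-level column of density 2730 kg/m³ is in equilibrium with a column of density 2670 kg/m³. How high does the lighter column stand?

ρ_ref D = ρ (D + h) → h = D (ρ_ref − ρ)/ρ.
h = 82.5 km × (2730 − 2670)/2670 = 1.85 km.

1.85 km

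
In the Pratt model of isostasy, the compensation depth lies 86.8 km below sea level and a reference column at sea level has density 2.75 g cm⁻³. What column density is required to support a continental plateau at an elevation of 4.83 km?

2.61 g cm⁻³

Pratt balance: ρ_ref D = ρ (D + h).
ρ = ρ_ref D/(D + h) = 2.75 × 86.8 km/(86.8 km + 4.83 km) = 2.61 g cm⁻³.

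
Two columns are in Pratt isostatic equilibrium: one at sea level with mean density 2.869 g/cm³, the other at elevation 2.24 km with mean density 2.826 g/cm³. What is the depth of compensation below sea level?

ρ_ref D = ρ (D + h) → D (ρ_ref − ρ) = ρ h.
D = ρ h/(ρ_ref − ρ) = 2.826 × 2.24 km/(2.869 − 2.826) = 147 km.

147 km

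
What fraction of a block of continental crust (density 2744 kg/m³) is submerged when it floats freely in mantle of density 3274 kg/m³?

0.838

Submerged fraction = ρ_obj/ρ_fluid = 2744/3274 = 0.838.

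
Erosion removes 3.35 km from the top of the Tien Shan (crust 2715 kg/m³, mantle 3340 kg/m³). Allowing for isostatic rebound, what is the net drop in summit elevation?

0.627 km

Rebound u = e ρ_c/ρ_m = 3.35 km × 2715/3340 = 2.723 km.
Net surface drop = e − u = 3.35 km − 2.723 km = e (ρ_m − ρ_c)/ρ_m = 0.627 km.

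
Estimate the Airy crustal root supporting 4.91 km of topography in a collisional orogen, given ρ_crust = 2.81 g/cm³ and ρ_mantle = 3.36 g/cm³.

By Archimedes' principle applied to the lithosphere: the weight of the topography is balanced by the buoyancy of the root, ρ_c h = (ρ_m − ρ_c) r.
r = h · ρ_c / (ρ_m − ρ_c) = 4.91 km × 2.81 / (3.36 − 2.81) = 25.1 km.

25.1 km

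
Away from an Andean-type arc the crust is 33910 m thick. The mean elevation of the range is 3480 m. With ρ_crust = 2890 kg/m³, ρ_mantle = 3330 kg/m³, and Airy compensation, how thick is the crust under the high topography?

Root depth r = h ρ_c / (ρ_m − ρ_c) = 3480 m × 2890 / 440 = 22860 m.
Total thickness = T + h + r = 33910 m + 3480 m + 22860 m = 60200 m.

60200 m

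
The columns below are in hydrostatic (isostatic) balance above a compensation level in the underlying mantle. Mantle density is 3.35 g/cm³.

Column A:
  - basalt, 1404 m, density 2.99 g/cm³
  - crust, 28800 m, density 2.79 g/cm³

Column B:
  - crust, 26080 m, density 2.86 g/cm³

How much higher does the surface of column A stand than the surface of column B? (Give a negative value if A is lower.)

1150 m

For any compensation level in the mantle, the mantle terms cancel and isostasy reduces to e = (Σt_A − Σt_B) − (Σ(ρt)_A − Σ(ρt)_B) / ρ_m.
Σt_A = 30204 m; Σt_B = 26080 m; Σ(ρt)_A = 84549.96; Σ(ρt)_B = 74588.8 (in m·g/cm³).
e = (30204 − 26080) − (84549.96 − 74588.8) / 3.35 = 1150 m.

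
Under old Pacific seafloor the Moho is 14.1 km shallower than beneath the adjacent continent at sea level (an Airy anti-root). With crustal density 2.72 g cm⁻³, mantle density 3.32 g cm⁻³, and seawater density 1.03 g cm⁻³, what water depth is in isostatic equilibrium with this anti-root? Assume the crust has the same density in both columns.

Replacing a thickness d of crust by seawater at the top must be balanced by replacing crust with mantle at the base: d (ρ_c − ρ_w) = a (ρ_m − ρ_c).
d = a (ρ_m − ρ_c)/(ρ_c − ρ_w) = 14.1 km × 0.6/1.69 = 5.01 km.

5.01 km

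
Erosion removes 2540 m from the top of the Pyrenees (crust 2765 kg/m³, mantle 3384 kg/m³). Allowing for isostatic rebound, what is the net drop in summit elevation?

Rebound u = e ρ_c/ρ_m = 2540 m × 2765/3384 = 2075 m.
Net surface drop = e − u = 2540 m − 2075 m = e (ρ_m − ρ_c)/ρ_m = 465 m.

465 m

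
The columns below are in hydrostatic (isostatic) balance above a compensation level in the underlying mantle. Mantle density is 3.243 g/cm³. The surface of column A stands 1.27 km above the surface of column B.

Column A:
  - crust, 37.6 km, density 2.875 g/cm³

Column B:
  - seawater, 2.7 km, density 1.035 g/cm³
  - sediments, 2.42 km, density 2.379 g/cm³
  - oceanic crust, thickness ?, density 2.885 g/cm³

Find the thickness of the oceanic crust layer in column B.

4.65 km

Take the compensation level at the base of the deeper column (depth z_c below the surface of column A) and equate Σ ρ_i t_i down to z_c; mantle fills any gap and the z_c terms cancel.
Column A: 37.6×2.875 + (z_c − 37.6)×3.243
Column B: 1.27×0 + 2.7×1.035 + 2.42×2.379 + x×2.885 + (z_c − 1.27 − 5.12 − x)×3.243
The z_c×3.243 term appears on both sides and cancels. Collect the known terms of each column as K = Σ(ρt)_known − 3.243 × (depth of known layers): K_A = 108.1 − 3.243×37.6 = −13.8368; K_B = 8.55168 − 3.243×(1.27 + 5.12) = −12.17109.
Balance: K_A = K_B − x×(3.243 − 2.885), so x = (K_B − K_A)/(3.243 − 2.885) = 1.66571/0.358 = 4.65 km.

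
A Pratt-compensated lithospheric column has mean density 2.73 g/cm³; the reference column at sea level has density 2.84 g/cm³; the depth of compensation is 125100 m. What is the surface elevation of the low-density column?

5040 m

ρ_ref D = ρ (D + h) → h = D (ρ_ref − ρ)/ρ.
h = 125100 m × (2.84 − 2.73)/2.73 = 5040 m.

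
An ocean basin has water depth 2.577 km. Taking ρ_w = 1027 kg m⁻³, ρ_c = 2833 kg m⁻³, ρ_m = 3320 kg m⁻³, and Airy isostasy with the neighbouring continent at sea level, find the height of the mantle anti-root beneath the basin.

For local isostatic compensation: replacing crust with seawater at the top is compensated by replacing crust with mantle at the base: d (ρ_c − ρ_w) = a (ρ_m − ρ_c).
a = d (ρ_c − ρ_w)/(ρ_m − ρ_c) = 2.577 km × 1806/487 = 9.56 km.

9.56 km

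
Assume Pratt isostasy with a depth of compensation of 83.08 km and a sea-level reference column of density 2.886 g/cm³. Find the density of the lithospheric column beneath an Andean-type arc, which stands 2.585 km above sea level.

2.8 g/cm³

Pratt balance: ρ_ref D = ρ (D + h).
ρ = ρ_ref D/(D + h) = 2.886 × 83.08 km/(83.08 km + 2.585 km) = 2.8 g/cm³.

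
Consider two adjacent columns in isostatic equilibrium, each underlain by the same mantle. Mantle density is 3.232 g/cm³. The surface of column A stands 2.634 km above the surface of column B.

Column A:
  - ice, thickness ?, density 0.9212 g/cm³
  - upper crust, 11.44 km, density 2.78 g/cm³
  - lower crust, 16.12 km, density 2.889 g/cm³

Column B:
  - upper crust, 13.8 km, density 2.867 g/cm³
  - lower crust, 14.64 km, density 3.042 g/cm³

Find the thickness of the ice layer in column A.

2.44 km

Take the compensation level at the base of the deeper column (depth z_c below the surface of column A) and equate Σ ρ_i t_i down to z_c; mantle fills any gap and the z_c terms cancel.
Column A: x×0.9212 + 11.44×2.78 + 16.12×2.889 + (z_c − 27.56 − x)×3.232
Column B: 2.634×0 + 13.8×2.867 + 14.64×3.042 + (z_c − 2.634 − 28.44)×3.232
The z_c×3.232 term appears on both sides and cancels. Collect the known terms of each column as K = Σ(ρt)_known − 3.232 × (depth of known layers): K_A = 78.37388 − 3.232×27.56 = −10.70004; K_B = 84.09948 − 3.232×(2.634 + 28.44) = −16.331688.
Balance: K_A − x×(3.232 − 0.9212) = K_B, so x = (K_A − K_B)/(3.232 − 0.9212) = 5.63165/2.3108 = 2.44 km.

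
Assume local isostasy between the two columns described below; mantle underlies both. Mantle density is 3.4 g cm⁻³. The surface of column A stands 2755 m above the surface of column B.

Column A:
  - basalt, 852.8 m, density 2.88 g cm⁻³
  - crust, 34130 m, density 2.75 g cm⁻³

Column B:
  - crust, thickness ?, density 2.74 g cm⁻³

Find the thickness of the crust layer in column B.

20100 m

Take the compensation level at the base of the deeper column (depth z_c below the surface of column A) and equate Σ ρ_i t_i down to z_c; mantle fills any gap and the z_c terms cancel.
Column A: 852.8×2.88 + 34130×2.75 + (z_c − 34982.8)×3.4
Column B: 2755×0 + x×2.74 + (z_c − 2755 − 0 − x)×3.4
The z_c×3.4 term appears on both sides and cancels. Collect the known terms of each column as K = Σ(ρt)_known − 3.4 × (depth of known layers): K_A = 96313.564 − 3.4×34982.8 = −22627.956; K_B = 0 − 3.4×(2755 + 0) = −9367.
Balance: K_A = K_B − x×(3.4 − 2.74), so x = (K_B − K_A)/(3.4 − 2.74) = 13261/0.66 = 20100 m.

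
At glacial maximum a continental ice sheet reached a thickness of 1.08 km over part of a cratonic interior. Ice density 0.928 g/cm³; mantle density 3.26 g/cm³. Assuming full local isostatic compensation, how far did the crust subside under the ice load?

Equating mass per unit area of the two columns: the ice load ρ_ice t is balanced by mantle displaced below, ρ_m s.
s = t ρ_ice / ρ_m = 1.08 km × 0.928/3.26 = 0.307 km.

0.307 km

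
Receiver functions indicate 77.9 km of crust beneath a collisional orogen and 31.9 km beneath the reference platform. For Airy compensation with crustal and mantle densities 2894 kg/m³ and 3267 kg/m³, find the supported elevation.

5.25 km

Excess crust Δ = 77.9 km − 31.9 km = 46 km, split between elevation h and root r with h + r = Δ.
Airy balance ρ_c h = (ρ_m − ρ_c) r gives r = h ρ_c/(ρ_m − ρ_c), so h (1 + ρ_c/(ρ_m − ρ_c)) = Δ, i.e. h = Δ (ρ_m − ρ_c)/ρ_m.
h = 46 km × 373/3267 = 5.25 km.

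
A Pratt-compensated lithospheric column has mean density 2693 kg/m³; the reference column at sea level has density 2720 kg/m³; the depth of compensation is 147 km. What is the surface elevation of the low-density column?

ρ_ref D = ρ (D + h) → h = D (ρ_ref − ρ)/ρ.
h = 147 km × (2720 − 2693)/2693 = 1.47 km.

1.47 km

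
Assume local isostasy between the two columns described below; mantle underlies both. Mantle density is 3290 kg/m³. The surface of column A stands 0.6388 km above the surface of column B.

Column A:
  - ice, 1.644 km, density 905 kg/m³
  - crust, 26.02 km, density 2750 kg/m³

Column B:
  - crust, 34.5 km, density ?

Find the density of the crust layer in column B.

2830 kg/m³

Take the compensation level at the base of the deeper column (depth z_c below the surface of column A) and equate Σ ρ_i t_i down to z_c; mantle fills any gap and the z_c terms cancel.
Column A: 1.644×905 + 26.02×2750 + (z_c − 27.664)×3290
Column B: 0.6388×0 + 34.5×ρ + (z_c − 0.6388 − 34.5)×3290
The z_c×3290 term appears on both sides and cancels. Collect the known terms of each column as K = Σ(ρt)_known − 3290 × (depth of known layers): K_A = 73042.82 − 3290×27.664 = −17971.74; K_B = 0 − 3290×(0.6388 + 34.5) = −115606.652.
Balance: K_A = K_B + 34.5×ρ, so ρ = (K_A − K_B)/34.5 = 97634.9/34.5 = 2830 kg/m³.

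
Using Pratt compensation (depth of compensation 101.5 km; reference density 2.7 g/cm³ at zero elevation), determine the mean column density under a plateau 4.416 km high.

Pratt balance: ρ_ref D = ρ (D + h).
ρ = ρ_ref D/(D + h) = 2.7 × 101.5 km/(101.5 km + 4.416 km) = 2.59 g/cm³.

2.59 g/cm³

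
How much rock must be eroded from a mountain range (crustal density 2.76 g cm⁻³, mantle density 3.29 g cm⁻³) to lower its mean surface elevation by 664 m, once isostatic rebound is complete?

4120 m

Net drop Δ = e − u = e − e ρ_c/ρ_m = e (ρ_m − ρ_c)/ρ_m.
e = Δ ρ_m/(ρ_m − ρ_c) = 664 m × 3.29/0.53 = 4120 m.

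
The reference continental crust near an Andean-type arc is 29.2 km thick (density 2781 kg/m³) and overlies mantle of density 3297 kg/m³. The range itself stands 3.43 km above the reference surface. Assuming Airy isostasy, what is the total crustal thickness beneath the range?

51.1 km

Root depth r = h ρ_c / (ρ_m − ρ_c) = 3.43 km × 2781 / 516 = 18.49 km.
Total thickness = T + h + r = 29.2 km + 3.43 km + 18.49 km = 51.1 km.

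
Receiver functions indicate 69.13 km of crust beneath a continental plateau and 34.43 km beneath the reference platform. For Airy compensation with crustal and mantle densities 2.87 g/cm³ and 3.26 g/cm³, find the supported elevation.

Excess crust Δ = 69.13 km − 34.43 km = 34.7 km, split between elevation h and root r with h + r = Δ.
Airy balance ρ_c h = (ρ_m − ρ_c) r gives r = h ρ_c/(ρ_m − ρ_c), so h (1 + ρ_c/(ρ_m − ρ_c)) = Δ, i.e. h = Δ (ρ_m − ρ_c)/ρ_m.
h = 34.7 km × 0.39/3.26 = 4.15 km.

4.15 km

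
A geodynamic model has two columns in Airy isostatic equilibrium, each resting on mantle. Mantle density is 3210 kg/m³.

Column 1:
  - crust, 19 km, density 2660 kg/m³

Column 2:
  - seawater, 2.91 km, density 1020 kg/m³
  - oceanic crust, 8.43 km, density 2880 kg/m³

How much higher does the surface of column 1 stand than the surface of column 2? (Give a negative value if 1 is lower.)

0.403 km

For any compensation level in the mantle, the mantle terms cancel and isostasy reduces to e = (Σt_1 − Σt_2) − (Σ(ρt)_1 − Σ(ρt)_2) / ρ_m.
Σt_1 = 19 km; Σt_2 = 11.34 km; Σ(ρt)_1 = 50540; Σ(ρt)_2 = 27246.6 (in km·kg/m³).
e = (19 − 11.34) − (50540 − 27246.6) / 3210 = 0.403 km.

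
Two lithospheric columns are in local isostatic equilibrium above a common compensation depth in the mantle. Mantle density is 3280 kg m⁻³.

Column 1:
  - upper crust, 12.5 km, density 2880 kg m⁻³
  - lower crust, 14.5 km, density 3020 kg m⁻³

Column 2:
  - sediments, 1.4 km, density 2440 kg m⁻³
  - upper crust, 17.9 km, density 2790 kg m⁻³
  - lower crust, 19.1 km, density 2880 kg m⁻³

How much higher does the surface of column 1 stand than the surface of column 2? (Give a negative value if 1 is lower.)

For any compensation level in the mantle, the mantle terms cancel and isostasy reduces to e = (Σt_1 − Σt_2) − (Σ(ρt)_1 − Σ(ρt)_2) / ρ_m.
Σt_1 = 27 km; Σt_2 = 38.4 km; Σ(ρt)_1 = 79790; Σ(ρt)_2 = 108365 (in km·kg m⁻³).
e = (27 − 38.4) − (79790 − 108365) / 3280 = −2.69 km.

−2.69 km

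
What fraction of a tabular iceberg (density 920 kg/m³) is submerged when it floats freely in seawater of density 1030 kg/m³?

0.893

Submerged fraction = ρ_obj/ρ_fluid = 920/1030 = 0.893.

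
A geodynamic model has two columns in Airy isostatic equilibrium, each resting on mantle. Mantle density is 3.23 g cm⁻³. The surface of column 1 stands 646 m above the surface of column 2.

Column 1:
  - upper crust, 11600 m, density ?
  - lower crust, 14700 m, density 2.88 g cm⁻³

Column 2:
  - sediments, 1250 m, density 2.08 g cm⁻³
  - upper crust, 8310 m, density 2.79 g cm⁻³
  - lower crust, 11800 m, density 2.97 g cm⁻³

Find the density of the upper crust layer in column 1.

2.79 g cm⁻³

Take the compensation level at the base of the deeper column (depth z_c below the surface of column 1) and equate Σ ρ_i t_i down to z_c; mantle fills any gap and the z_c terms cancel.
Column 1: 11600×ρ + 14700×2.88 + (z_c − 26300)×3.23
Column 2: 646×0 + 1250×2.08 + 8310×2.79 + 11800×2.97 + (z_c − 646 − 21360)×3.23
The z_c×3.23 term appears on both sides and cancels. Collect the known terms of each column as K = Σ(ρt)_known − 3.23 × (depth of known layers): K_1 = 42336 − 3.23×26300 = −42613; K_2 = 60830.9 − 3.23×(646 + 21360) = −10248.48.
Balance: K_1 + 11600×ρ = K_2, so ρ = (K_2 − K_1)/11600 = 32364.5/11600 = 2.79 g cm⁻³.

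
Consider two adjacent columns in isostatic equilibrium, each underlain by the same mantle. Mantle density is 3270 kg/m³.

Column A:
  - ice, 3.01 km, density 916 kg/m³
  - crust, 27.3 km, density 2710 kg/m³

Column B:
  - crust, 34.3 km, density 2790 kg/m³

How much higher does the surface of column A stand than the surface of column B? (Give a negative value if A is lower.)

1.81 km

For any compensation level in the mantle, the mantle terms cancel and isostasy reduces to e = (Σt_A − Σt_B) − (Σ(ρt)_A − Σ(ρt)_B) / ρ_m.
Σt_A = 30.31 km; Σt_B = 34.3 km; Σ(ρt)_A = 76740.16; Σ(ρt)_B = 95697 (in km·kg/m³).
e = (30.31 − 34.3) − (76740.16 − 95697) / 3270 = 1.81 km.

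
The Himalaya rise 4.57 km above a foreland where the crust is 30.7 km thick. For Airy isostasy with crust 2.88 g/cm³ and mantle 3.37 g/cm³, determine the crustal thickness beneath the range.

62.1 km

Root depth r = h ρ_c / (ρ_m − ρ_c) = 4.57 km × 2.88 / 0.49 = 26.86 km.
Total thickness = T + h + r = 30.7 km + 4.57 km + 26.86 km = 62.1 km.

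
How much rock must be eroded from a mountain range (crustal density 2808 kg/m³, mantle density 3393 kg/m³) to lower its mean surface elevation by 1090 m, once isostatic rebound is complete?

Net drop Δ = e − u = e − e ρ_c/ρ_m = e (ρ_m − ρ_c)/ρ_m.
e = Δ ρ_m/(ρ_m − ρ_c) = 1090 m × 3393/585 = 6320 m.

6320 m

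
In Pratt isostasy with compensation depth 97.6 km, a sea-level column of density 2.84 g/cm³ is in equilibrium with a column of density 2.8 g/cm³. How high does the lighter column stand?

1.39 km

ρ_ref D = ρ (D + h) → h = D (ρ_ref − ρ)/ρ.
h = 97.6 km × (2.84 − 2.8)/2.8 = 1.39 km.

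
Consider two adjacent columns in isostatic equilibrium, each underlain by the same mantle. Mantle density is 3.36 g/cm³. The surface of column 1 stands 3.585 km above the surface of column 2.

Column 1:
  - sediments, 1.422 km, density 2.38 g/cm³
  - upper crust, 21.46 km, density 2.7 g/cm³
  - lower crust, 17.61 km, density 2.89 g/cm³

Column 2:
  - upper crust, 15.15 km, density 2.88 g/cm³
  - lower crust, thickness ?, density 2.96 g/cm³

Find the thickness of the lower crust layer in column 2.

11.3 km

Take the compensation level at the base of the deeper column (depth z_c below the surface of column 1) and equate Σ ρ_i t_i down to z_c; mantle fills any gap and the z_c terms cancel.
Column 1: 1.422×2.38 + 21.46×2.7 + 17.61×2.89 + (z_c − 40.492)×3.36
Column 2: 3.585×0 + 15.15×2.88 + x×2.96 + (z_c − 3.585 − 15.15 − x)×3.36
The z_c×3.36 term appears on both sides and cancels. Collect the known terms of each column as K = Σ(ρt)_known − 3.36 × (depth of known layers): K_1 = 112.21926 − 3.36×40.492 = −23.83386; K_2 = 43.632 − 3.36×(3.585 + 15.15) = −19.3176.
Balance: K_1 = K_2 − x×(3.36 − 2.96), so x = (K_2 − K_1)/(3.36 − 2.96) = 4.51626/0.4 = 11.3 km.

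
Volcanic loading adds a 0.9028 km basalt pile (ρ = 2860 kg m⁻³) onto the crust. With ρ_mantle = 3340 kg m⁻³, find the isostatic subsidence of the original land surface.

Subaerial loading: s = t ρ_load / ρ_m.
s = 0.9028 km × 2860/3340 = 0.773 km.

0.773 km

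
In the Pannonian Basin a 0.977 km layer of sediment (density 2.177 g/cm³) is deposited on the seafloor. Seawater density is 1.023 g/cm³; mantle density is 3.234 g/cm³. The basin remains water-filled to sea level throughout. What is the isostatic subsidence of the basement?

Submarine loading: the sediment displaces seawater, and the subsidence is in turn flooded, so s (ρ_m − ρ_w) = t (ρ_sed − ρ_w).
s = 0.977 km × (2.177 − 1.023) / (3.234 − 1.023) = 0.51 km.

0.51 km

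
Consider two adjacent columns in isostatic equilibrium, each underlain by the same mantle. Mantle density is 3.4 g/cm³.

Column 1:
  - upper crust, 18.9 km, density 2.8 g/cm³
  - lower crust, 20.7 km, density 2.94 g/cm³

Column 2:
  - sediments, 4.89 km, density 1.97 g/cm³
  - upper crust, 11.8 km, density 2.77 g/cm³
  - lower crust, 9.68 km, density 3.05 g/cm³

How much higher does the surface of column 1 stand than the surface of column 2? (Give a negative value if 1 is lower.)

0.896 km

For any compensation level in the mantle, the mantle terms cancel and isostasy reduces to e = (Σt_1 − Σt_2) − (Σ(ρt)_1 − Σ(ρt)_2) / ρ_m.
Σt_1 = 39.6 km; Σt_2 = 26.37 km; Σ(ρt)_1 = 113.778; Σ(ρt)_2 = 71.8433 (in km·g/cm³).
e = (39.6 − 26.37) − (113.778 − 71.8433) / 3.4 = 0.896 km.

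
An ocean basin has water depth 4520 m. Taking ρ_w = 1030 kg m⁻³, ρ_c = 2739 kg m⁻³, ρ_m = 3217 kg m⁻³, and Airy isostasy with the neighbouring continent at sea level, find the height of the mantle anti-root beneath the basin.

16200 m

Equating mass per unit area of the two columns: replacing crust with seawater at the top is compensated by replacing crust with mantle at the base: d (ρ_c − ρ_w) = a (ρ_m − ρ_c).
a = d (ρ_c − ρ_w)/(ρ_m − ρ_c) = 4520 m × 1709/478 = 16200 m.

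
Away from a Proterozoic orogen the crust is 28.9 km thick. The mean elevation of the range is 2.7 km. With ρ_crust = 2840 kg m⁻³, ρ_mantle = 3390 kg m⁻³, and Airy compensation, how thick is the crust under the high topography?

Root depth r = h ρ_c / (ρ_m − ρ_c) = 2.7 km × 2840 / 550 = 13.94 km.
Total thickness = T + h + r = 28.9 km + 2.7 km + 13.94 km = 45.5 km.

45.5 km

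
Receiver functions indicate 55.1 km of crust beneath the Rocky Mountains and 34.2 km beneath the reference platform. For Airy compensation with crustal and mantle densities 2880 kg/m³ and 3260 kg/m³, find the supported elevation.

2.44 km

Excess crust Δ = 55.1 km − 34.2 km = 20.9 km, split between elevation h and root r with h + r = Δ.
Airy balance ρ_c h = (ρ_m − ρ_c) r gives r = h ρ_c/(ρ_m − ρ_c), so h (1 + ρ_c/(ρ_m − ρ_c)) = Δ, i.e. h = Δ (ρ_m − ρ_c)/ρ_m.
h = 20.9 km × 380/3260 = 2.44 km.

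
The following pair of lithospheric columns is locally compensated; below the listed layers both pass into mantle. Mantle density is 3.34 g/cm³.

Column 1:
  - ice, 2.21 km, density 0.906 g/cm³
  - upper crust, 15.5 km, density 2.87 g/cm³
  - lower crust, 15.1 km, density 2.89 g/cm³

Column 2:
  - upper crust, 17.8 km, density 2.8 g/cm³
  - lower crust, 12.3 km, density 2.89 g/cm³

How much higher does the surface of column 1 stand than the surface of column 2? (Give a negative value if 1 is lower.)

For any compensation level in the mantle, the mantle terms cancel and isostasy reduces to e = (Σt_1 − Σt_2) − (Σ(ρt)_1 − Σ(ρt)_2) / ρ_m.
Σt_1 = 32.81 km; Σt_2 = 30.1 km; Σ(ρt)_1 = 90.12626; Σ(ρt)_2 = 85.387 (in km·g/cm³).
e = (32.81 − 30.1) − (90.12626 − 85.387) / 3.34 = 1.29 km.

1.29 km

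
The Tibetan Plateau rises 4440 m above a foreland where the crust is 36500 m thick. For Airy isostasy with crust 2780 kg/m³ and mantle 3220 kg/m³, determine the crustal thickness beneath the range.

Root depth r = h ρ_c / (ρ_m − ρ_c) = 4440 m × 2780 / 440 = 28050 m.
Total thickness = T + h + r = 36500 m + 4440 m + 28050 m = 69000 m.

69000 m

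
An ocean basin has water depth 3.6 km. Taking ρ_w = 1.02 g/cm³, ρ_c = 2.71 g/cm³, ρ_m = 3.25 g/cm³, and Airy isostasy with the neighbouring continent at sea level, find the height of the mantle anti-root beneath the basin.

11.3 km

For local isostatic compensation: replacing crust with seawater at the top is compensated by replacing crust with mantle at the base: d (ρ_c − ρ_w) = a (ρ_m − ρ_c).
a = d (ρ_c − ρ_w)/(ρ_m − ρ_c) = 3.6 km × 1.69/0.54 = 11.3 km.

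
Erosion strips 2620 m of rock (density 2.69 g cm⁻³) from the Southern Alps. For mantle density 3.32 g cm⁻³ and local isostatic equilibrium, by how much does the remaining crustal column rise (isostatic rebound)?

2120 m

Unloading: uplift u = e ρ_c/ρ_m = 2620 m × 2.69/3.32 = 2120 m.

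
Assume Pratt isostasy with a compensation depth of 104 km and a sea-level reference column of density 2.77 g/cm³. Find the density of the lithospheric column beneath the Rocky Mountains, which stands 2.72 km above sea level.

2.7 g/cm³

Pratt balance: ρ_ref D = ρ (D + h).
ρ = ρ_ref D/(D + h) = 2.77 × 104 km/(104 km + 2.72 km) = 2.7 g/cm³.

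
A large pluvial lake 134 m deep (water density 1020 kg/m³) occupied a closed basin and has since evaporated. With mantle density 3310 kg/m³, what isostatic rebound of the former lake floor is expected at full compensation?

u = d ρ_w/ρ_m = 134 m × 1020/3310 = 41.3 m.

41.3 m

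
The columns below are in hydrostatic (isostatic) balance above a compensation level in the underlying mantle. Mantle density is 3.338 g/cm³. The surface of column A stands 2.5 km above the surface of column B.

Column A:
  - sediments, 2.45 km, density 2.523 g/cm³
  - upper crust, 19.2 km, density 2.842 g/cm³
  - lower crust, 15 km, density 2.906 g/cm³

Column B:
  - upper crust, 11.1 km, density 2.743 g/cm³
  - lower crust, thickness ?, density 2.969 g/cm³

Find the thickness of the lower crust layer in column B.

8.27 km

Take the compensation level at the base of the deeper column (depth z_c below the surface of column A) and equate Σ ρ_i t_i down to z_c; mantle fills any gap and the z_c terms cancel.
Column A: 2.45×2.523 + 19.2×2.842 + 15×2.906 + (z_c − 36.65)×3.338
Column B: 2.5×0 + 11.1×2.743 + x×2.969 + (z_c − 2.5 − 11.1 − x)×3.338
The z_c×3.338 term appears on both sides and cancels. Collect the known terms of each column as K = Σ(ρt)_known − 3.338 × (depth of known layers): K_A = 104.33775 − 3.338×36.65 = −17.99995; K_B = 30.4473 − 3.338×(2.5 + 11.1) = −14.9495.
Balance: K_A = K_B − x×(3.338 − 2.969), so x = (K_B − K_A)/(3.338 − 2.969) = 3.05045/0.369 = 8.27 km.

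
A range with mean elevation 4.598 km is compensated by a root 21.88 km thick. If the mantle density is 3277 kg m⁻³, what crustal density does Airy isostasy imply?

ρ_c h = (ρ_m − ρ_c) r → ρ_c (h + r) = ρ_m r → ρ_c = ρ_m r / (h + r).
ρ_c = 3277 × 21.88 km / (4.598 km + 21.88 km) = 2710 kg m⁻³.

2710 kg m⁻³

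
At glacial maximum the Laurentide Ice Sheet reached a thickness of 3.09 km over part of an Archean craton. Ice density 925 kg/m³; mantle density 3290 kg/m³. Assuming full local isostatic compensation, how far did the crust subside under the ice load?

In Airy isostatic equilibrium: the ice load ρ_ice t is balanced by mantle displaced below, ρ_m s.
s = t ρ_ice / ρ_m = 3.09 km × 925/3290 = 0.869 km.

0.869 km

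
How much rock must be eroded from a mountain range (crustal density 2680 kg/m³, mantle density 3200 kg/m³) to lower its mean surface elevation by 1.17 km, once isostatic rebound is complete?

7.2 km

Net drop Δ = e − u = e − e ρ_c/ρ_m = e (ρ_m − ρ_c)/ρ_m.
e = Δ ρ_m/(ρ_m − ρ_c) = 1.17 km × 3200/520 = 7.2 km.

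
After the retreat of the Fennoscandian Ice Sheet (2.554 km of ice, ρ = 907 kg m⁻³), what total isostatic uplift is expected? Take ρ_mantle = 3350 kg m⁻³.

Removing the load lets mantle flow back in; uplift u satisfies ρ_ice t = ρ_m u.
u = t ρ_ice/ρ_m = 2.554 km × 907/3350 = 0.691 km.

0.691 km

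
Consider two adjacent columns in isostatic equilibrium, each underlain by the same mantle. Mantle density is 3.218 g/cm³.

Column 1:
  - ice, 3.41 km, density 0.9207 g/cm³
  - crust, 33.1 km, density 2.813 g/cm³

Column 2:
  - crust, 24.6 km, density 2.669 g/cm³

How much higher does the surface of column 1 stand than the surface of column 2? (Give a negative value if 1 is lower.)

For any compensation level in the mantle, the mantle terms cancel and isostasy reduces to e = (Σt_1 − Σt_2) − (Σ(ρt)_1 − Σ(ρt)_2) / ρ_m.
Σt_1 = 36.51 km; Σt_2 = 24.6 km; Σ(ρt)_1 = 96.249887; Σ(ρt)_2 = 65.6574 (in km·g/cm³).
e = (36.51 − 24.6) − (96.249887 − 65.6574) / 3.218 = 2.4 km.

2.4 km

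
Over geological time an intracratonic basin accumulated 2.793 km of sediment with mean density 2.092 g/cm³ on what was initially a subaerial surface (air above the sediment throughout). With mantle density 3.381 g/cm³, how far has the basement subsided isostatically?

1.73 km

Subaerial load: s = t ρ_sed / ρ_m = 2.793 km × 2.092/3.381 = 1.73 km.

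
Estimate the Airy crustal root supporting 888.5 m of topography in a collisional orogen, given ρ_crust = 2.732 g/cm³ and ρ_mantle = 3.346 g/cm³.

3950 m

Equating mass per unit area of the two columns: the weight of the topography is balanced by the buoyancy of the root, ρ_c h = (ρ_m − ρ_c) r.
r = h · ρ_c / (ρ_m − ρ_c) = 888.5 m × 2.732 / (3.346 − 2.732) = 3950 m.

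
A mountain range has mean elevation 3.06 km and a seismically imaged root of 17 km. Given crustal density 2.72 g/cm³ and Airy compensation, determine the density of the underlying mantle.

Airy balance: ρ_c h = (ρ_m − ρ_c) r → ρ_m = ρ_c (1 + h/r).
ρ_m = 2.72 × (1 + 3.06 km/17 km) = 3.21 g/cm³.

3.21 g/cm³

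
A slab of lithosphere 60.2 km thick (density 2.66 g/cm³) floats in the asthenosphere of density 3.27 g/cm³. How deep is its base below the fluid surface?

Draft d = t ρ_obj/ρ_fluid = 60.2 km × 2.66/3.27 = 49 km.

49 km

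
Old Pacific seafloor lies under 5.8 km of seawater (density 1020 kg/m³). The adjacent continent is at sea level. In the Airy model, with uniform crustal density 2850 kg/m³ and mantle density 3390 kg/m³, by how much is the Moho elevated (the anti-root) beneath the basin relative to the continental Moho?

19.7 km

Balancing pressure at the compensation depth: replacing crust with seawater at the top is compensated by replacing crust with mantle at the base: d (ρ_c − ρ_w) = a (ρ_m − ρ_c).
a = d (ρ_c − ρ_w)/(ρ_m − ρ_c) = 5.8 km × 1830/540 = 19.7 km.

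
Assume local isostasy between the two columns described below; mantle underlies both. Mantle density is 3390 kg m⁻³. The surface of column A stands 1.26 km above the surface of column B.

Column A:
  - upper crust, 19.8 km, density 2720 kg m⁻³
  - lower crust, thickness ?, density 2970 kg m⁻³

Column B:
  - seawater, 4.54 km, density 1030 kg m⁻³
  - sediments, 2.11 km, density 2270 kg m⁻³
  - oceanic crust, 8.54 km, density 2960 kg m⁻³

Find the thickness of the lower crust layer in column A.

Take the compensation level at the base of the deeper column (depth z_c below the surface of column A) and equate Σ ρ_i t_i down to z_c; mantle fills any gap and the z_c terms cancel.
Column A: 19.8×2720 + x×2970 + (z_c − 19.8 − x)×3390
Column B: 1.26×0 + 4.54×1030 + 2.11×2270 + 8.54×2960 + (z_c − 1.26 − 15.19)×3390
The z_c×3390 term appears on both sides and cancels. Collect the known terms of each column as K = Σ(ρt)_known − 3390 × (depth of known layers): K_A = 53856 − 3390×19.8 = −13266; K_B = 34744.3 − 3390×(1.26 + 15.19) = −21021.2.
Balance: K_A − x×(3390 − 2970) = K_B, so x = (K_A − K_B)/(3390 − 2970) = 7755.2/420 = 18.5 km.

18.5 km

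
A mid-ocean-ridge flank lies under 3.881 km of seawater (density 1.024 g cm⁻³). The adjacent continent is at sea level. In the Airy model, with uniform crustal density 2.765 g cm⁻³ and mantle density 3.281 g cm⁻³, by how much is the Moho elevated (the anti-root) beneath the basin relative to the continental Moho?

Balancing pressure at the compensation depth: replacing crust with seawater at the top is compensated by replacing crust with mantle at the base: d (ρ_c − ρ_w) = a (ρ_m − ρ_c).
a = d (ρ_c − ρ_w)/(ρ_m − ρ_c) = 3.881 km × 1.741/0.516 = 13.1 km.

13.1 km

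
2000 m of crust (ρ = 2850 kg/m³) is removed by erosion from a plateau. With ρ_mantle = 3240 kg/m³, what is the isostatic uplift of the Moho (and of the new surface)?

1760 m

Unloading: uplift u = e ρ_c/ρ_m = 2000 m × 2850/3240 = 1760 m.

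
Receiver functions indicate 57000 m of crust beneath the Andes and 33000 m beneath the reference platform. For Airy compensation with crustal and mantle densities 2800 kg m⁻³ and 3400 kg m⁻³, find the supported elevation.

Excess crust Δ = 57000 m − 33000 m = 24000 m, split between elevation h and root r with h + r = Δ.
Airy balance ρ_c h = (ρ_m − ρ_c) r gives r = h ρ_c/(ρ_m − ρ_c), so h (1 + ρ_c/(ρ_m − ρ_c)) = Δ, i.e. h = Δ (ρ_m − ρ_c)/ρ_m.
h = 24000 m × 600/3400 = 4240 m.

4240 m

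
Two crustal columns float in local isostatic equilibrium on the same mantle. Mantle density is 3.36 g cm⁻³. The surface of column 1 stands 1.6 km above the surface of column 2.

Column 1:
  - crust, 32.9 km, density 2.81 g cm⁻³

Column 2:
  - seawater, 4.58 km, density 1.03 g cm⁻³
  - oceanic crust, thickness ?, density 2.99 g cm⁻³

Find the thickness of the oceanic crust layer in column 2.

5.53 km

Take the compensation level at the base of the deeper column (depth z_c below the surface of column 1) and equate Σ ρ_i t_i down to z_c; mantle fills any gap and the z_c terms cancel.
Column 1: 32.9×2.81 + (z_c − 32.9)×3.36
Column 2: 1.6×0 + 4.58×1.03 + x×2.99 + (z_c − 1.6 − 4.58 − x)×3.36
The z_c×3.36 term appears on both sides and cancels. Collect the known terms of each column as K = Σ(ρt)_known − 3.36 × (depth of known layers): K_1 = 92.449 − 3.36×32.9 = −18.095; K_2 = 4.7174 − 3.36×(1.6 + 4.58) = −16.0474.
Balance: K_1 = K_2 − x×(3.36 − 2.99), so x = (K_2 − K_1)/(3.36 − 2.99) = 2.0476/0.37 = 5.53 km.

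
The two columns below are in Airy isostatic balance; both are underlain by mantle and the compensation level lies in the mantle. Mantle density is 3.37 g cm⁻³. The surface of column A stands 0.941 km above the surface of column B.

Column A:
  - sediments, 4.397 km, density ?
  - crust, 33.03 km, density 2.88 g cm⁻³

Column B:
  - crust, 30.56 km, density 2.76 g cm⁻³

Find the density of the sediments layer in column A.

Take the compensation level at the base of the deeper column (depth z_c below the surface of column A) and equate Σ ρ_i t_i down to z_c; mantle fills any gap and the z_c terms cancel.
Column A: 4.397×ρ + 33.03×2.88 + (z_c − 37.427)×3.37
Column B: 0.941×0 + 30.56×2.76 + (z_c − 0.941 − 30.56)×3.37
The z_c×3.37 term appears on both sides and cancels. Collect the known terms of each column as K = Σ(ρt)_known − 3.37 × (depth of known layers): K_A = 95.1264 − 3.37×37.427 = −31.00259; K_B = 84.3456 − 3.37×(0.941 + 30.56) = −21.81277.
Balance: K_A + 4.397×ρ = K_B, so ρ = (K_B − K_A)/4.397 = 9.18982/4.397 = 2.09 g cm⁻³.

2.09 g cm⁻³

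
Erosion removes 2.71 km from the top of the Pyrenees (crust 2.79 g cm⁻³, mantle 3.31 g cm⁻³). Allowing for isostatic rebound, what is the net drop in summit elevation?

Rebound u = e ρ_c/ρ_m = 2.71 km × 2.79/3.31 = 2.284 km.
Net surface drop = e − u = 2.71 km − 2.284 km = e (ρ_m − ρ_c)/ρ_m = 0.426 km.

0.426 km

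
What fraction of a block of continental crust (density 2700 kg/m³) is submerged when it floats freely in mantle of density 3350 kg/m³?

80.6%

Submerged fraction = ρ_obj/ρ_fluid = 2700/3350 = 80.6%.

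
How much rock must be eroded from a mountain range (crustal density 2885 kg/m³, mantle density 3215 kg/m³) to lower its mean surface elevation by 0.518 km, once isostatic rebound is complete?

Net drop Δ = e − u = e − e ρ_c/ρ_m = e (ρ_m − ρ_c)/ρ_m.
e = Δ ρ_m/(ρ_m − ρ_c) = 0.518 km × 3215/330 = 5.05 km.

5.05 km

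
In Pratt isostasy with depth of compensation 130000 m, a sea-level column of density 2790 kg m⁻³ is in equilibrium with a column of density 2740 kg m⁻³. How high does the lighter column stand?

ρ_ref D = ρ (D + h) → h = D (ρ_ref − ρ)/ρ.
h = 130000 m × (2790 − 2740)/2740 = 2370 m.

2370 m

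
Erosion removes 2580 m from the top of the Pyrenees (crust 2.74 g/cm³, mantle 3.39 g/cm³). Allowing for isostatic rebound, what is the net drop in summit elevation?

Rebound u = e ρ_c/ρ_m = 2580 m × 2.74/3.39 = 2085 m.
Net surface drop = e − u = 2580 m − 2085 m = e (ρ_m − ρ_c)/ρ_m = 495 m.

495 m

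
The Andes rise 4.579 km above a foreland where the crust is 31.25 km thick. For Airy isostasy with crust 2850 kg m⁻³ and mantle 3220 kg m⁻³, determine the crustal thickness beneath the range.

71.1 km

Root depth r = h ρ_c / (ρ_m − ρ_c) = 4.579 km × 2850 / 370 = 35.27 km.
Total thickness = T + h + r = 31.25 km + 4.579 km + 35.27 km = 71.1 km.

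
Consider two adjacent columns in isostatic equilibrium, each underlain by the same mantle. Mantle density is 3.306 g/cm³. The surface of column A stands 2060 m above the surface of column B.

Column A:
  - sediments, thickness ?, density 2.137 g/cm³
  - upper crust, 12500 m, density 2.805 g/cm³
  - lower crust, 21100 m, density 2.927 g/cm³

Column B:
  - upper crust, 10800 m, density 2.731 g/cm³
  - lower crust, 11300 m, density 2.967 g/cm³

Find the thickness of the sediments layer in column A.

2220 m

Take the compensation level at the base of the deeper column (depth z_c below the surface of column A) and equate Σ ρ_i t_i down to z_c; mantle fills any gap and the z_c terms cancel.
Column A: x×2.137 + 12500×2.805 + 21100×2.927 + (z_c − 33600 − x)×3.306
Column B: 2060×0 + 10800×2.731 + 11300×2.967 + (z_c − 2060 − 22100)×3.306
The z_c×3.306 term appears on both sides and cancels. Collect the known terms of each column as K = Σ(ρt)_known − 3.306 × (depth of known layers): K_A = 96822.2 − 3.306×33600 = −14259.4; K_B = 63021.9 − 3.306×(2060 + 22100) = −16851.06.
Balance: K_A − x×(3.306 − 2.137) = K_B, so x = (K_A − K_B)/(3.306 − 2.137) = 2591.66/1.169 = 2220 m.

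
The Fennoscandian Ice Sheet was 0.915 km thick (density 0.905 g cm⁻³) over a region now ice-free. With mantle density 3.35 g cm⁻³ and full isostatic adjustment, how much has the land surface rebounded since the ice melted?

Removing the load lets mantle flow back in; uplift u satisfies ρ_ice t = ρ_m u.
u = t ρ_ice/ρ_m = 0.915 km × 0.905/3.35 = 0.247 km.

0.247 km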